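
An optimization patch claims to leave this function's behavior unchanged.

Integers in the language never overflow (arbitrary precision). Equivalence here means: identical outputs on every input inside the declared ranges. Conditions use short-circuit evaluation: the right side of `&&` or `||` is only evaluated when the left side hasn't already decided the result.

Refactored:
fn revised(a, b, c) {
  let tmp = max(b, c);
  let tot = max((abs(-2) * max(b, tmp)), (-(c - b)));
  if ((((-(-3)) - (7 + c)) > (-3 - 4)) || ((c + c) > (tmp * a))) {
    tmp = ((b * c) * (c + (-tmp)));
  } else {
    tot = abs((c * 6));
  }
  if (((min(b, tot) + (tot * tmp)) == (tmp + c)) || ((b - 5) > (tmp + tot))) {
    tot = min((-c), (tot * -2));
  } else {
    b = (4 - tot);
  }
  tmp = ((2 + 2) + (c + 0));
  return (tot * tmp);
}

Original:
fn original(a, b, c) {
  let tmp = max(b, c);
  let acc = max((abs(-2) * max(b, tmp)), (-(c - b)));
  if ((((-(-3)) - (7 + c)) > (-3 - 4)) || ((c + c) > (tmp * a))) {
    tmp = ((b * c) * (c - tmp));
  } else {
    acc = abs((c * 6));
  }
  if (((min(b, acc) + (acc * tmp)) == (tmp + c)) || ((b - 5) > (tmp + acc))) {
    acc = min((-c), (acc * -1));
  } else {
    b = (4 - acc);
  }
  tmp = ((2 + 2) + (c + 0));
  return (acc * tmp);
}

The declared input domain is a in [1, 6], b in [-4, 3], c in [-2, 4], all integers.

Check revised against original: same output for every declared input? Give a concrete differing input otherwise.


Consider the input a=1, b=1, c=1.
original: tmp := 1 | acc := 2 | ((((-(-3)) - (7 + c)) > (-3 - 4)) || ((c + c) > (tmp * a))): true | tmp := 0 | (((min(b, acc) + (acc * tmp)) == (tmp + c)) || ((b - 5) > (tmp + acc))): true | acc := -2 | tmp := 5 | result -10
revised: tmp := 1 | tot := 2 | ((((-(-3)) - (7 + c)) > (-3 - 4)) || ((c + c) > (tmp * a))): true | tmp := 0 | (((min(b, tot) + (tot * tmp)) == (tmp + c)) || ((b - 5) > (tmp + tot))): true | tot := -4 | tmp := 5 | result -20
-10 vs -20 — the two versions disagree here.
verdict: not equivalent; witness: a=1, b=1, c=1


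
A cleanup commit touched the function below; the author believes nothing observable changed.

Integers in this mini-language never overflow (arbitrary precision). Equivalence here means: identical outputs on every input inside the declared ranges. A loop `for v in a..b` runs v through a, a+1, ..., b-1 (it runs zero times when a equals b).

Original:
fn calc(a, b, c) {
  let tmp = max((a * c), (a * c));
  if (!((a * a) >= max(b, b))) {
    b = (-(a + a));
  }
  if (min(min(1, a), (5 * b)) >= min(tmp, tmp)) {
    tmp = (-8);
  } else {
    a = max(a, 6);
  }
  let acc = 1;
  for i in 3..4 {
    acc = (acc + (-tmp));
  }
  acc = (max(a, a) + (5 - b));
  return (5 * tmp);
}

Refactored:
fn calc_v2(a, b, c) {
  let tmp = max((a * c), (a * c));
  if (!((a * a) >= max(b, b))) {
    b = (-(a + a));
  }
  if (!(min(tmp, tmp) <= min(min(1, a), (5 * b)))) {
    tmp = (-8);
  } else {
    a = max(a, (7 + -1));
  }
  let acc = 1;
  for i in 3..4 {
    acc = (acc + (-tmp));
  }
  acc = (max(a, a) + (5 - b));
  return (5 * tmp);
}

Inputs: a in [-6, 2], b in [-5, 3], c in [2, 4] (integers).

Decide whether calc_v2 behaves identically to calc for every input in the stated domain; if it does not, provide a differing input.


Run the pair on a=-6, b=-5, c=2.
calc: tmp=-12, then (!((a * a) >= max(b, b))) is false, then (min(min(1, a), (5 * b)) >= min(tmp, tmp)) is false, then a=6, then acc=1, then (i=3), then acc=13, then acc=16, then returns -60
calc_v2: tmp=-12, then (!((a * a) >= max(b, b))) is false, then (!(min(tmp, tmp) <= min(min(1, a), (5 * b)))) is true, then tmp=-8, then acc=1, then (i=3), then acc=9, then acc=4, then returns -40
-60 vs -40 — the two versions disagree here.
verdict: not equivalent; witness: a=-6, b=-5, c=2


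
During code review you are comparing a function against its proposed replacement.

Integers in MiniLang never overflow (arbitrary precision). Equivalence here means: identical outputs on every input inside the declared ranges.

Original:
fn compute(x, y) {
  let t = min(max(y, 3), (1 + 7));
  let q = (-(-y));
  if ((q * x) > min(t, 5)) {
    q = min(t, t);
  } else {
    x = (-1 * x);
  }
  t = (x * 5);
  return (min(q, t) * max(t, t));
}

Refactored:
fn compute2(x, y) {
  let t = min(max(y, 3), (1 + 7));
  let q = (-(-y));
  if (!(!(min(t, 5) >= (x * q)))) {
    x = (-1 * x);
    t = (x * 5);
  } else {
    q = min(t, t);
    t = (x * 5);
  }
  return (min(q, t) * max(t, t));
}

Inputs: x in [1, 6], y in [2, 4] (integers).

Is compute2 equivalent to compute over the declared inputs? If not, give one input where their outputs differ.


Reading the diff, among the changes: constant usage differs; also arithmetic usage differs; also boolean connective usage differs; also comparison usage differs; also statement counts differ.
Tracing x=5, y=2: compute: t := 3 | q := 2 | ((q * x) > min(t, 5)): true | q := 3 | t := 25 | result 75 | compute2: t := 3 | q := 2 | (!(!(min(t, 5) >= (x * q)))): false | q := 3 | t := 25 | result 75 — matching result 75.
An exhaustive pass over the 18 declared inputs shows identical outputs.
verdict: equivalent


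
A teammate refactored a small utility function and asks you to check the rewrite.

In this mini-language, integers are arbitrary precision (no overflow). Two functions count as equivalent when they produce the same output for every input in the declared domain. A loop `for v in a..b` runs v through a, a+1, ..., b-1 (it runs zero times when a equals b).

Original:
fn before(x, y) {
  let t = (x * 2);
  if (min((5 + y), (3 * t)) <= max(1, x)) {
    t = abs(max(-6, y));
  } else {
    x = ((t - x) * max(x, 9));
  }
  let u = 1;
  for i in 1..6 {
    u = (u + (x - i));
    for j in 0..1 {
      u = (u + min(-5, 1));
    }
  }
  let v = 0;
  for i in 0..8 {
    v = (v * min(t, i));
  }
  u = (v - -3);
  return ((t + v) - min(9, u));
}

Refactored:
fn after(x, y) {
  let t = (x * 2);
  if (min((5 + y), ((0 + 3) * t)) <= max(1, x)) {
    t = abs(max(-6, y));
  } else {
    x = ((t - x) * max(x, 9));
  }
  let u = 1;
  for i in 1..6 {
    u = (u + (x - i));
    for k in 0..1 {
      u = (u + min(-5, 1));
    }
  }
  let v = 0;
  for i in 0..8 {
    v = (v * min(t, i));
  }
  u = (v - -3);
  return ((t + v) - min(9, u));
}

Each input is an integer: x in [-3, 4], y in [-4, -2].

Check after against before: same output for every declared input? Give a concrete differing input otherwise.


The two are interchangeable: arithmetic usage differs, constant usage differs, local variable names differ, and every declared input agrees.
As a probe, take x=3, y=-4: before runs t becomes 6; next (min((5 + y), (3 * t)) <= max(1, x)) evaluates to true; next t becomes 4; next u becomes 1; next at i=1:; next u becomes 3; next at j=0:; next u becomes -2; next at i=2:; next u becomes -1; next at j=0:; next u becomes -6; next at i=3:; next u becomes -6; next at j=0:; next u becomes -11; next at i=4:; next u becomes -12; next at j=0:; next u becomes -17; next at i=5:; next u becomes -19; next at j=0:; next u becomes -24; next v becomes 0; next at i=0:; next v becomes 0; next at i=1:; next v becomes 0; next at i=2:; next v becomes 0; next at i=3:; next v becomes 0; next at i=4:; next v becomes 0; next at i=5:; next v becomes 0; next at i=6:; next v becomes 0; next at i=7:; next v becomes 0; next u becomes 3; next final value 1; after runs t becomes 6; next (min((5 + y), ((0 + 3) * t)) <= max(1, x)) evaluates to true; next t becomes 4; next u becomes 1; next at i=1:; next u becomes 3; next at k=0:; next u becomes -2; next at i=2:; next u becomes -1; next at k=0:; next u becomes -6; next at i=3:; next u becomes -6; next at k=0:; next u becomes -11; next at i=4:; next u becomes -12; next at k=0:; next u becomes -17; next at i=5:; next u becomes -19; next at k=0:; next u becomes -24; next v becomes 0; next at i=0:; next v becomes 0; next at i=1:; next v becomes 0; next at i=2:; next v becomes 0; next at i=3:; next v becomes 0; next at i=4:; next v becomes 0; next at i=5:; next v becomes 0; next at i=6:; next v becomes 0; next at i=7:; next v becomes 0; next u becomes 3; next final value 1; both end at 1.
Sweeping the whole domain (24 inputs) finds no disagreement.
verdict: equivalent


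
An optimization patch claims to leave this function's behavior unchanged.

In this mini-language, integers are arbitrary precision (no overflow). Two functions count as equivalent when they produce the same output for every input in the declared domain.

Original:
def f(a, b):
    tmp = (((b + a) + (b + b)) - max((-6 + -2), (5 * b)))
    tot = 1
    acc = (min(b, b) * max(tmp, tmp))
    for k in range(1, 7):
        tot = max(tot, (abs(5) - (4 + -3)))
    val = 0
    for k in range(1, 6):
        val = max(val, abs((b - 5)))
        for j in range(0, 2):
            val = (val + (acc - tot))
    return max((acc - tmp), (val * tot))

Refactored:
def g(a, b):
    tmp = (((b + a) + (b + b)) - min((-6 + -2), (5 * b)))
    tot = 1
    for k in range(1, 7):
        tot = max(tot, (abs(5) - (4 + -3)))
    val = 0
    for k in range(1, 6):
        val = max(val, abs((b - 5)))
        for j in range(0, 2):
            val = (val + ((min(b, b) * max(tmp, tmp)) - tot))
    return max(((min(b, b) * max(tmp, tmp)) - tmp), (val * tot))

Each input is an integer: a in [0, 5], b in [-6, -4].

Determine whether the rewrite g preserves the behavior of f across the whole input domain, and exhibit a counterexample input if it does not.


a=0, b=-6 yields 2284 from f but -84 from g.
verdict: not equivalent; witness: a=0, b=-6


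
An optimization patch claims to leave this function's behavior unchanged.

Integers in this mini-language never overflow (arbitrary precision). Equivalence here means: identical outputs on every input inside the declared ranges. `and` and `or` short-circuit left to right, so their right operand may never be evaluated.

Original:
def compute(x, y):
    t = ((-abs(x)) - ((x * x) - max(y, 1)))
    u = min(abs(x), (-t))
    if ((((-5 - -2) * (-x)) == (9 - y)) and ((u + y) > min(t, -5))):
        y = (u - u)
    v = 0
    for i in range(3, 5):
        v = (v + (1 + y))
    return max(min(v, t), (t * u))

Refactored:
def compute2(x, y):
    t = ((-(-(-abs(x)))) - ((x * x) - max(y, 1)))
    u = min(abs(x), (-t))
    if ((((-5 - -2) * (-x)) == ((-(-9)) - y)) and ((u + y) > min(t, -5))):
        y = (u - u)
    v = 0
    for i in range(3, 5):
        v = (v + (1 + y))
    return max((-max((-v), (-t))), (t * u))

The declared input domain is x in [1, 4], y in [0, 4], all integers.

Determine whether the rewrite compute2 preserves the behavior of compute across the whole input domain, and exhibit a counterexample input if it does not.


Equivalent — the differences include min/max/abs usage differs, yet no declared input distinguishes the two.
One worked example (x=3, y=3) — compute: t becomes -9; next u becomes 3; next ((((-5 - -2) * (-x)) == (9 - y)) and ((u + y) > min(t, -5))) evaluates to false; next v becomes 0; next at i=3:; next v becomes 4; next at i=4:; next v becomes 8; next final value -9; compute2: t becomes -9; next u becomes 3; next ((((-5 - -2) * (-x)) == ((-(-9)) - y)) and ((u + y) > min(t, -5))) evaluates to false; next v becomes 0; next at i=3:; next v becomes 4; next at i=4:; next v becomes 8; next final value -9; agreement on -9.
Checked all 20 inputs in the declared domain: the outputs agree on every one.
verdict: equivalent


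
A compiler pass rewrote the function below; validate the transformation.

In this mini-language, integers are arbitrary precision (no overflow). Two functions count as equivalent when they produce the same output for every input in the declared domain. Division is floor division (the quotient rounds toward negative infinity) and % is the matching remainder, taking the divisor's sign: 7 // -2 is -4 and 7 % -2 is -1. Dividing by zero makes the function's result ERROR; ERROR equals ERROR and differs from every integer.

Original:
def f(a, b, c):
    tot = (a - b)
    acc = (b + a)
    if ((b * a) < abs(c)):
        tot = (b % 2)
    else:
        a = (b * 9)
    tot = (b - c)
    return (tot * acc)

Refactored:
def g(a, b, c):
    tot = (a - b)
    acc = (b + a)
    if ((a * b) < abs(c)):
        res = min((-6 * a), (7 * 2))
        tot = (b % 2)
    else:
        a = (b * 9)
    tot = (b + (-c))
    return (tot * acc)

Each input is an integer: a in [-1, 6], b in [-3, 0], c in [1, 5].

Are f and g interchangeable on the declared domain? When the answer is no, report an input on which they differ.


Behavior is preserved: although local variable names differ; also arithmetic usage differs; also constant usage differs; also min/max/abs usage differs; also statement counts differ, the outputs never diverge.
As a probe, take a=0, b=0, c=2: f runs tot := 0 | acc := 0 | ((b * a) < abs(c)): true | tot := 0 | tot := -2 | result 0; g runs tot := 0 | acc := 0 | ((a * b) < abs(c)): true | res := 0 | tot := 0 | tot := -2 | result 0; both end at 0.
An exhaustive pass over the 160 declared inputs shows identical outputs.
verdict: equivalent


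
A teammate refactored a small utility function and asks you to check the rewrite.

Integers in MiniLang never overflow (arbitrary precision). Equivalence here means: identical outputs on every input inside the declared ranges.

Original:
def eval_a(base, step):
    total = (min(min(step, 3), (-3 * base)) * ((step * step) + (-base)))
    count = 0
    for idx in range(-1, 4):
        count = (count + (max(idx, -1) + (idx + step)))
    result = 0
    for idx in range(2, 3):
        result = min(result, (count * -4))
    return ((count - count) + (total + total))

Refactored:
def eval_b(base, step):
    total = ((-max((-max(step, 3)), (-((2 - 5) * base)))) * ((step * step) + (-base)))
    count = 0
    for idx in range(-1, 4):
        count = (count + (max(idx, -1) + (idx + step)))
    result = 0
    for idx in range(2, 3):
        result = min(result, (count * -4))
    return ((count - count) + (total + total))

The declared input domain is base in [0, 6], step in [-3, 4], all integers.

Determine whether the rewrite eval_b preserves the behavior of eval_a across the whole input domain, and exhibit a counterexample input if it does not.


At base=0, step=-3: eval_a gives -54, eval_b gives 0.
verdict: not equivalent; witness: base=0, step=-3


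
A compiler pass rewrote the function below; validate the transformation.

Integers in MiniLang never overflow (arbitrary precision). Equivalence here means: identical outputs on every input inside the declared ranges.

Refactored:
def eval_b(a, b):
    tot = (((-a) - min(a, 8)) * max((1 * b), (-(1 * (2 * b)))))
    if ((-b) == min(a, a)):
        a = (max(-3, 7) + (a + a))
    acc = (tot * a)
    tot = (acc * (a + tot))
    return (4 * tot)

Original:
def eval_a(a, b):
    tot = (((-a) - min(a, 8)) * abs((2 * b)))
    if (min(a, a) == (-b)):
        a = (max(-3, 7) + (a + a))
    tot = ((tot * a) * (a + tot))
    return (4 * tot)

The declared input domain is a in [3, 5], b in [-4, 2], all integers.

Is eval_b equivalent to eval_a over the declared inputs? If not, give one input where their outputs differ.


Not equivalent: a=3, b=1 separates them (1296 vs 216).
eval_a: tot = -12; (min(a, a) == (-b)) -> false; tot = 324; return 1296
eval_b: tot = -6; ((-b) == min(a, a)) -> false; acc = -18; tot = 54; return 216
verdict: not equivalent; witness: a=3, b=1


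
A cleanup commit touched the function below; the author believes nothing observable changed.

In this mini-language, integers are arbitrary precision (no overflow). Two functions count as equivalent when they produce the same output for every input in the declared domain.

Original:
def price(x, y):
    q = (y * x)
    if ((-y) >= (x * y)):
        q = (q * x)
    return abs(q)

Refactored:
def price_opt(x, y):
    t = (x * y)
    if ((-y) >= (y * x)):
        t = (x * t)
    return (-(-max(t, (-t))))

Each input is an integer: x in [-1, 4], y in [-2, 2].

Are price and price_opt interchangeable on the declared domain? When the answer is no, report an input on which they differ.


Reading the diff, among the changes: min/max/abs usage differs; also local variable names differ.
One worked example (x=2, y=2) — price: q = 4; ((-y) >= (x * y)) -> false; return 4; price_opt: t = 4; ((-y) >= (y * x)) -> false; return 4; agreement on 4.
Across all 30 domain points the two functions coincide.
verdict: equivalent


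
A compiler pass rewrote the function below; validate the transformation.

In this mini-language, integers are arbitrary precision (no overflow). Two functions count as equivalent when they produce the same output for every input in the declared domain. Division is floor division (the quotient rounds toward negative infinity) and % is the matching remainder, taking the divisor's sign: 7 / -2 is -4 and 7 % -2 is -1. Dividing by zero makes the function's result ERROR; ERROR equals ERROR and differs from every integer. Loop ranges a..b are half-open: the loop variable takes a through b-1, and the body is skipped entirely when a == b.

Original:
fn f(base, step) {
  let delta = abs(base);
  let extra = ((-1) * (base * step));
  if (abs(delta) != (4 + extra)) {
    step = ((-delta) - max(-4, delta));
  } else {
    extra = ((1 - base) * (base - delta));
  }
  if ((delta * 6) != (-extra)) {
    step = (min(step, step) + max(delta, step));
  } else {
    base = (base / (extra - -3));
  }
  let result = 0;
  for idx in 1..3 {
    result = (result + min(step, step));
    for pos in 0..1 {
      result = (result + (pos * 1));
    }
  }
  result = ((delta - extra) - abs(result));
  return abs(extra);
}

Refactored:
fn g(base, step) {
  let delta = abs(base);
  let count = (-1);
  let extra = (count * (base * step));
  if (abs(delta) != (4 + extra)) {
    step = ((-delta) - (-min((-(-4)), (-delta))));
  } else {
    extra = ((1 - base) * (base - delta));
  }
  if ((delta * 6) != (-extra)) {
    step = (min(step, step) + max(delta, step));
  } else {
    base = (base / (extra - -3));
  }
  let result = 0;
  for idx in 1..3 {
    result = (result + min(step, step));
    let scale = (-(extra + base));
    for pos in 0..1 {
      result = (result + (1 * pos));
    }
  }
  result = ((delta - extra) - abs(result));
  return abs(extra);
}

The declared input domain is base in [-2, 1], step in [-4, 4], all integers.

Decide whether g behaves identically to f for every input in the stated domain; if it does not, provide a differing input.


Comparing the listings, the differences include: statement counts differ, arithmetic usage differs, min/max/abs usage differs, local variable names differ.
Spot check at base=-2, step=-3 — f: delta = 2; extra = -6; (abs(delta) != (4 + extra)) -> true; step = -4; ((delta * 6) != (-extra)) -> true; step = -2; result = 0; [idx=1]; result = -2; [pos=0]; result = -2; [idx=2]; result = -4; [pos=0]; result = -4; result = 4; return 6. g: delta = 2; count = -1; extra = -6; (abs(delta) != (4 + extra)) -> true; step = -4; ((delta * 6) != (-extra)) -> true; step = -2; result = 0; [idx=1]; result = -2; scale = 8; [pos=0]; result = -2; [idx=2]; result = -4; scale = 8; [pos=0]; result = -4; result = 4; return 6. Both give 6.
Across all 36 domain points the two functions coincide.
verdict: equivalent


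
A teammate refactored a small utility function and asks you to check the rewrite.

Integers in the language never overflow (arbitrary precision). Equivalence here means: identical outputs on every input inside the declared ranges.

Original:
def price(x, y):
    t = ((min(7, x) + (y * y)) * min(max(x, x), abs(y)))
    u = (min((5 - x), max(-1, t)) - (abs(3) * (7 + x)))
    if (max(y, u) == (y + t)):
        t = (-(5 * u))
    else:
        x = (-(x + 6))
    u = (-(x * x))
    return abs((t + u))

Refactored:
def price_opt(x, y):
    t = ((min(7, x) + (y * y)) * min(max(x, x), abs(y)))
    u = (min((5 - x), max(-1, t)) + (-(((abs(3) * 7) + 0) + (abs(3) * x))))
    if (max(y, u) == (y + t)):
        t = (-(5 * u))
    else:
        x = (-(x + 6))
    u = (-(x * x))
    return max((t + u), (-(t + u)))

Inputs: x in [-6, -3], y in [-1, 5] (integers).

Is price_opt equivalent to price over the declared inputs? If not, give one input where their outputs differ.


Equivalent — the differences include constant usage differs; also min/max/abs usage differs; also arithmetic usage differs, yet no declared input distinguishes the two.
Spot check at x=-4, y=4 — price: t := -48 | u := -10 | (max(y, u) == (y + t)): false | x := -2 | u := -4 | result 52. price_opt: t := -48 | u := -10 | (max(y, u) == (y + t)): false | x := -2 | u := -4 | result 52. Both give 52.
Across all 28 domain points the two functions coincide.
verdict: equivalent


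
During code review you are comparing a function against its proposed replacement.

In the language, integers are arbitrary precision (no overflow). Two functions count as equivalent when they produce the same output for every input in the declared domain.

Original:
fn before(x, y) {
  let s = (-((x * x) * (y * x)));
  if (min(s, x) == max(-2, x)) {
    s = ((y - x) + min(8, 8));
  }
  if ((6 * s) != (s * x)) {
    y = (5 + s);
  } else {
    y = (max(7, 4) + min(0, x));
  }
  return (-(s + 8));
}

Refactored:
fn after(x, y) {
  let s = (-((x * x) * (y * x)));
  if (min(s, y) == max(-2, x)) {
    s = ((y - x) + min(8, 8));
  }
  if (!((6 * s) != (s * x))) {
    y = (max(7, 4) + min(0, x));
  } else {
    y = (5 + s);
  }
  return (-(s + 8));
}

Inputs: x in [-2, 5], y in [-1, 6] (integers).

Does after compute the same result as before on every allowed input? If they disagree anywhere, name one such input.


There is a counterexample at x=-2, y=0: -18 on one side, -8 on the other.
before: s := 0 | (min(s, x) == max(-2, x)): true | s := 10 | ((6 * s) != (s * x)): true | y := 15 | result -18
after: s := 0 | (min(s, y) == max(-2, x)): false | (!((6 * s) != (s * x))): true | y := 5 | result -8
verdict: not equivalent; witness: x=-2, y=0


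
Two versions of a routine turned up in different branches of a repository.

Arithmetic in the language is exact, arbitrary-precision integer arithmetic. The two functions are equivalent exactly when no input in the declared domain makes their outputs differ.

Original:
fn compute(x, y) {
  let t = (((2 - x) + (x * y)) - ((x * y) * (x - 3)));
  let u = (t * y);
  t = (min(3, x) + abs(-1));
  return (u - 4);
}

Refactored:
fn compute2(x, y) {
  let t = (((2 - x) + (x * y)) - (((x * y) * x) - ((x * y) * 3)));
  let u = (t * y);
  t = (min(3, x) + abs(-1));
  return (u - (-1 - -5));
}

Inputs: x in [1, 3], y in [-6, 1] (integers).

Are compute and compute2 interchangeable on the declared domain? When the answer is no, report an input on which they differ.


Changes here: arithmetic usage differs; constant usage differs; the full 24-point sweep finds no disagreement.
verdict: equivalent


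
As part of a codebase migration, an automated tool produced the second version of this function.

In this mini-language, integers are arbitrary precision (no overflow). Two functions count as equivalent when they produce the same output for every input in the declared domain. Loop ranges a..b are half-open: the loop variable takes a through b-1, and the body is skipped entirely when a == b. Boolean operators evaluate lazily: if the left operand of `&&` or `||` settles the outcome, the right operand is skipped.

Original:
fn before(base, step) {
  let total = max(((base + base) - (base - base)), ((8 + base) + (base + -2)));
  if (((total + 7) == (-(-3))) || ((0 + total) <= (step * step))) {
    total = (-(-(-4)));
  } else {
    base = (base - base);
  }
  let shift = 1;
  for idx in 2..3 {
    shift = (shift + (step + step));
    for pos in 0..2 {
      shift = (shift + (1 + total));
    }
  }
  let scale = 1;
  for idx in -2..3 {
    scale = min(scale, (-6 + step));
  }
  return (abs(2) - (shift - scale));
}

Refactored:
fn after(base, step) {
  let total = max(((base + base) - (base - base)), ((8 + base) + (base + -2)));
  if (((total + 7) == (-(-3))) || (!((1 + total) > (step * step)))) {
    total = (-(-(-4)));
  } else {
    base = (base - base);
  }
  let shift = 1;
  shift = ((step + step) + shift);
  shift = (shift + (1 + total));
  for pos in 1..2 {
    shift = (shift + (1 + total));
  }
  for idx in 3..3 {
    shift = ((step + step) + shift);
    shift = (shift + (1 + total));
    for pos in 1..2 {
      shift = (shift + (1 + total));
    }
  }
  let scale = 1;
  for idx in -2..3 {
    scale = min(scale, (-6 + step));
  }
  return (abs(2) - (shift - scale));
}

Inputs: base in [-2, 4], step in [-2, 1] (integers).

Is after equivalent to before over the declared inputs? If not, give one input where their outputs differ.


The rewrite breaks on base=-1, step=-2, where the results are 3 and -13.
before: total becomes 4; next (((total + 7) == (-(-3))) || ((0 + total) <= (step * step))) evaluates to true; next total becomes -4; next shift becomes 1; next at idx=2:; next shift becomes -3; next at pos=0:; next shift becomes -6; next at pos=1:; next shift becomes -9; next scale becomes 1; next at idx=-2:; next scale becomes -8; next at idx=-1:; next scale becomes -8; next at idx=0:; next scale becomes -8; next at idx=1:; next scale becomes -8; next at idx=2:; next scale becomes -8; next final value 3
after: total becomes 4; next (((total + 7) == (-(-3))) || (!((1 + total) > (step * step)))) evaluates to false; next base becomes 0; next shift becomes 1; next shift becomes -3; next shift becomes 2; next at pos=1:; next shift becomes 7; next idx never enters its loop body; next scale becomes 1; next at idx=-2:; next scale becomes -8; next at idx=-1:; next scale becomes -8; next at idx=0:; next scale becomes -8; next at idx=1:; next scale becomes -8; next at idx=2:; next scale becomes -8; next final value -13
verdict: not equivalent; witness: base=-1, step=-2


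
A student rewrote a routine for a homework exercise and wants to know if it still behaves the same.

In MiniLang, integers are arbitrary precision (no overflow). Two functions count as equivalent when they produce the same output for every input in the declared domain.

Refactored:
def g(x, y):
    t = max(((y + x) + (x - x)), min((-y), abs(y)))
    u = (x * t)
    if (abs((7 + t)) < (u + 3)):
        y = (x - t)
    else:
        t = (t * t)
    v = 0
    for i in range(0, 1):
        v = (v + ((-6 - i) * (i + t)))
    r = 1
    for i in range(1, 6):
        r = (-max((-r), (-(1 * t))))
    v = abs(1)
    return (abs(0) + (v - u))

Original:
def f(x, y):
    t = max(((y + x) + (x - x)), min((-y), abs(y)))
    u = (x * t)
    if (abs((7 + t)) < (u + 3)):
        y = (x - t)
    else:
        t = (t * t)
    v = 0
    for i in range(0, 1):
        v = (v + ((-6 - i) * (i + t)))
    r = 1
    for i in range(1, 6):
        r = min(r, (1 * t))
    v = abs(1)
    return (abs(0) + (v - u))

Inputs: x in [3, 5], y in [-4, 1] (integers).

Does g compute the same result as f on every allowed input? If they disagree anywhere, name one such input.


Changes here: min/max/abs usage differs; the full 18-point sweep finds no disagreement.
verdict: equivalent


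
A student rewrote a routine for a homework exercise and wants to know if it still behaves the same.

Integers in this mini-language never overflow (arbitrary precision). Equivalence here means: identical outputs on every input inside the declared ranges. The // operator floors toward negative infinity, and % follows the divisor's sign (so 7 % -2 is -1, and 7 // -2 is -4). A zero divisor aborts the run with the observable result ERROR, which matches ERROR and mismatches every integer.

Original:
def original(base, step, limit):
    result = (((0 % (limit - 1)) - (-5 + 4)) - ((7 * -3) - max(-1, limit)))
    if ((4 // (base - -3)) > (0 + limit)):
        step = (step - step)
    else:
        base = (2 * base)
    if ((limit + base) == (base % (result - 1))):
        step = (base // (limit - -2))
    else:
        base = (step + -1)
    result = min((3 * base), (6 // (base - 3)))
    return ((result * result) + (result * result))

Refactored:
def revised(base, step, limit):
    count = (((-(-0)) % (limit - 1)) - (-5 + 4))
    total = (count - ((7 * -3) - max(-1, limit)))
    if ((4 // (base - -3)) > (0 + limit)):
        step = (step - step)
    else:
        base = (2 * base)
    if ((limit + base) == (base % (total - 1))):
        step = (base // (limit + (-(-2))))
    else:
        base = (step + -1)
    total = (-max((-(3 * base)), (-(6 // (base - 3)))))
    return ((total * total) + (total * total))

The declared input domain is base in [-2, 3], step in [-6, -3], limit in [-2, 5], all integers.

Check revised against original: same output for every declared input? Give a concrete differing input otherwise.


Although min/max/abs usage differs, and local variable names differ, and statement counts differ, and arithmetic usage differs, 192/192 inputs agree.
verdict: equivalent


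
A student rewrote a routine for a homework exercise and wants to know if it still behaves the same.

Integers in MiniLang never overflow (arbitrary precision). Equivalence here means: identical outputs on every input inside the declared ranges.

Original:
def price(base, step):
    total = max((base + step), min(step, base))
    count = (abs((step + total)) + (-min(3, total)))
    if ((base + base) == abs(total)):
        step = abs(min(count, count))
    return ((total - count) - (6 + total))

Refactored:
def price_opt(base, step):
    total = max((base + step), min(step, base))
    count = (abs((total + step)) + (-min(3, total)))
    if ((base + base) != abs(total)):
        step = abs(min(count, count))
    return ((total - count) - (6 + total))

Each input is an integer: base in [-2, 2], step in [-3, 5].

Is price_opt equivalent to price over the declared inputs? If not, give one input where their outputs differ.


The edit looks behavioral (`((base + base) == abs(total))` became `((base + base) != abs(total))`), but over these ranges it never changes the outcome.
Tracing base=1, step=0: price: total becomes 1; next count becomes 0; next ((base + base) == abs(total)) evaluates to false; next final value -6 | price_opt: total becomes 1; next count becomes 0; next ((base + base) != abs(total)) evaluates to true; next step becomes 0; next final value -6 — matching result -6.
Every one of the 45 inputs gives matching results.
verdict: equivalent


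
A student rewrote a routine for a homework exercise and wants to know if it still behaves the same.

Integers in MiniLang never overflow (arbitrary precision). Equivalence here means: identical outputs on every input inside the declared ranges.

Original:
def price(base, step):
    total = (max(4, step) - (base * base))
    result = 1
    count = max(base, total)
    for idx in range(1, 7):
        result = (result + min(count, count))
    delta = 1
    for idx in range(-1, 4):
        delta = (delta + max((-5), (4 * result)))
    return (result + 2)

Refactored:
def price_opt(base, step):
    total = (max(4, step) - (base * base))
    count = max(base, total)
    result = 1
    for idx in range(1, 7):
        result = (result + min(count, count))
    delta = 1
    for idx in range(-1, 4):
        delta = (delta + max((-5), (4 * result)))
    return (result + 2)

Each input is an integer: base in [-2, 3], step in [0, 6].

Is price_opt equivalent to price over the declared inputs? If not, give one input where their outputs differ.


The two versions differ — the changes include same computation, different form.
Tracing base=1, step=5: price: total = 4; result = 1; count = 4; [idx=1]; result = 5; [idx=2]; result = 9; [idx=3]; result = 13; [idx=4]; result = 17; [idx=5]; result = 21; [idx=6]; result = 25; delta = 1; [idx=-1]; delta = 101; [idx=0]; delta = 201; [idx=1]; delta = 301; [idx=2]; delta = 401; [idx=3]; delta = 501; return 27 | price_opt: total = 4; count = 4; result = 1; [idx=1]; result = 5; [idx=2]; result = 9; [idx=3]; result = 13; [idx=4]; result = 17; [idx=5]; result = 21; [idx=6]; result = 25; delta = 1; [idx=-1]; delta = 101; [idx=0]; delta = 201; [idx=1]; delta = 301; [idx=2]; delta = 401; [idx=3]; delta = 501; return 27 — matching result 27.
Across all 42 domain points the two functions coincide.
verdict: equivalent


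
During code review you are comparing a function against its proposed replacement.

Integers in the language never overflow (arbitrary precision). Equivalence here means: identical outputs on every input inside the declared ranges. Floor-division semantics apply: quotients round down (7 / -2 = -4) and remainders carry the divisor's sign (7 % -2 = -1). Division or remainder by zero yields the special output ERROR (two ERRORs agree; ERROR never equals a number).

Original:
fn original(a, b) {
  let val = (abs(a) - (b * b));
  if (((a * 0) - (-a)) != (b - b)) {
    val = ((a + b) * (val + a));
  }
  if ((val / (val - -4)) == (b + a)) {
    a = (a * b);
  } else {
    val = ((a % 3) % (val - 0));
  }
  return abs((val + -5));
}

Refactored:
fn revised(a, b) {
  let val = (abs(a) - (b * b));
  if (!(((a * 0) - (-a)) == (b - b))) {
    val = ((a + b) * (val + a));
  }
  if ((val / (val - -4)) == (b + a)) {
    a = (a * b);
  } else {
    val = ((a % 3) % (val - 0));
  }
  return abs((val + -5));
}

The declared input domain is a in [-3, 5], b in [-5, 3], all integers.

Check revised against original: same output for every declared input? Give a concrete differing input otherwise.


Reading the diff, among the changes: boolean connective usage differs; also comparison usage differs.
One worked example (a=2, b=-4) — original: val = -14; (((a * 0) - (-a)) != (b - b)) -> true; val = 24; ((val / (val - -4)) == (b + a)) -> false; val = 2; return 3; revised: val = -14; (!(((a * 0) - (-a)) == (b - b))) -> true; val = 24; ((val / (val - -4)) == (b + a)) -> false; val = 2; return 3; agreement on 3.
Sweeping the whole domain (81 inputs) finds no disagreement.
verdict: equivalent


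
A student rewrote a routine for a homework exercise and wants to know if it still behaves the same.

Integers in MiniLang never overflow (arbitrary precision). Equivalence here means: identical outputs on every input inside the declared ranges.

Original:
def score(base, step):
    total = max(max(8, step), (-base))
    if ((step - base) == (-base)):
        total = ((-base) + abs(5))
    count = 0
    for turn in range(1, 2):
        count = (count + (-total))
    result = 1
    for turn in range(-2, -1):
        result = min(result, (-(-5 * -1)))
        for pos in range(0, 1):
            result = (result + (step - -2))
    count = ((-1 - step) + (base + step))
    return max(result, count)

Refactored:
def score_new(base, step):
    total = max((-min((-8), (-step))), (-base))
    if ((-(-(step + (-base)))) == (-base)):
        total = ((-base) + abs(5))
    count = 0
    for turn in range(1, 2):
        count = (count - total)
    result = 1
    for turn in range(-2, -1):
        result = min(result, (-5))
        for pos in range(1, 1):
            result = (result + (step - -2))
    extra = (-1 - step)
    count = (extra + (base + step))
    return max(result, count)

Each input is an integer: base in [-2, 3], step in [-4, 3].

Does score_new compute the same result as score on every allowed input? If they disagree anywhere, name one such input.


Not equivalent: base=-2, step=1 separates them (-2 vs -3).
score: total becomes 8; next ((step - base) == (-base)) evaluates to false; next count becomes 0; next at turn=1:; next count becomes -8; next result becomes 1; next at turn=-2:; next result becomes -5; next at pos=0:; next result becomes -2; next count becomes -3; next final value -2
score_new: total becomes 8; next ((-(-(step + (-base)))) == (-base)) evaluates to false; next count becomes 0; next at turn=1:; next count becomes -8; next result becomes 1; next at turn=-2:; next result becomes -5; next pos never enters its loop body; next extra becomes -2; next count becomes -3; next final value -3
verdict: not equivalent; witness: base=-2, step=1


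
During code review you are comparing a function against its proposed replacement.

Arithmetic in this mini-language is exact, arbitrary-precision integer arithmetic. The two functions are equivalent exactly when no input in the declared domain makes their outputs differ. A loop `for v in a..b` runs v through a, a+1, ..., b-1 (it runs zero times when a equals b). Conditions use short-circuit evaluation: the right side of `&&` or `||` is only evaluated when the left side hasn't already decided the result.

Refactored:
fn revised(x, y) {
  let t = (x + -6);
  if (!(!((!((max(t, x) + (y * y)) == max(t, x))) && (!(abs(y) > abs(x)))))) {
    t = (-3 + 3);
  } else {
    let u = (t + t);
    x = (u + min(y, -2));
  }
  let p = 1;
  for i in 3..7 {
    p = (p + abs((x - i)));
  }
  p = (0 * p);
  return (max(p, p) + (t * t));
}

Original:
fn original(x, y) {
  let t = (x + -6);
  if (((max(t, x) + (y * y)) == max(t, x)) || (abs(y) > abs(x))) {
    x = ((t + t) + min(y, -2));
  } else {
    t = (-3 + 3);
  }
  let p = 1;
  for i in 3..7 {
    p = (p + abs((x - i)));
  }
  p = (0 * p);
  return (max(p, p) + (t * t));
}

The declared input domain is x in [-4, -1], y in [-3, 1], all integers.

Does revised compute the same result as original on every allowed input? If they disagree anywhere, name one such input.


Differences: boolean connective usage differs; also statement counts differ; also local variable names differ — yet all 20 inputs agree.
verdict: equivalent


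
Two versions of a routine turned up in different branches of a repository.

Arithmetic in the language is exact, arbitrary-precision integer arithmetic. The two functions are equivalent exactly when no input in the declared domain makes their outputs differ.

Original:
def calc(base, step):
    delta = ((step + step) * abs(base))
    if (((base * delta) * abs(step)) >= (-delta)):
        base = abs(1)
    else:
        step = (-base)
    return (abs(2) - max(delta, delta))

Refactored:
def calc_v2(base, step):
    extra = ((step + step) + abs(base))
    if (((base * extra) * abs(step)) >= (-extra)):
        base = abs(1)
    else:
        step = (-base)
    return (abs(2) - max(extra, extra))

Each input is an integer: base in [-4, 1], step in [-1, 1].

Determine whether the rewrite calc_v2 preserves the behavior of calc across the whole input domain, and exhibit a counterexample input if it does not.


These are not equivalent — on base=-4, step=-1 the outputs split (10 vs 0).
calc: delta = -8; (((base * delta) * abs(step)) >= (-delta)) -> true; base = 1; return 10
calc_v2: extra = 2; (((base * extra) * abs(step)) >= (-extra)) -> false; step = 4; return 0
verdict: not equivalent; witness: base=-4, step=-1


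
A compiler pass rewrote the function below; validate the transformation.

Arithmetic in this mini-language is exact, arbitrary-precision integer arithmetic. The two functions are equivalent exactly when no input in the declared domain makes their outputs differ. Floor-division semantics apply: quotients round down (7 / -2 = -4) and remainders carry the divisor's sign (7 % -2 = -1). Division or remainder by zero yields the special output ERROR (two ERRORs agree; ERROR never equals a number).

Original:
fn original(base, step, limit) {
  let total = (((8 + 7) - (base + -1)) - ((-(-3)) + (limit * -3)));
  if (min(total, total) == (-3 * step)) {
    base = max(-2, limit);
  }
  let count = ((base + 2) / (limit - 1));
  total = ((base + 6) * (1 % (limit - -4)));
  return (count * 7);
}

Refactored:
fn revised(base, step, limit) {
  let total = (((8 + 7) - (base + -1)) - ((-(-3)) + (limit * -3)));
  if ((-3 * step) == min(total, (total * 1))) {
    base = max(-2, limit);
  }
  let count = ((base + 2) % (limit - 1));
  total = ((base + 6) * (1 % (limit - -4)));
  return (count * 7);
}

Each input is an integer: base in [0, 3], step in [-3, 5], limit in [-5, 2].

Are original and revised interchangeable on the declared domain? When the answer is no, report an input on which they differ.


The rewrite breaks on base=0, step=-3, limit=-5, where the results are -7 and -28.
original: total becomes -2; next (min(total, total) == (-3 * step)) evaluates to false; next count becomes -1; next total becomes 0; next final value -7
revised: total becomes -2; next ((-3 * step) == min(total, (total * 1))) evaluates to false; next count becomes -4; next total becomes 0; next final value -28
verdict: not equivalent; witness: base=0, step=-3, limit=-5
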